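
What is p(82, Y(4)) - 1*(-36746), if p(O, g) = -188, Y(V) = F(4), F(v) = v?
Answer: 36558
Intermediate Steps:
Y(V) = 4
p(82, Y(4)) - 1*(-36746) = -188 - 1*(-36746) = -188 + 36746 = 36558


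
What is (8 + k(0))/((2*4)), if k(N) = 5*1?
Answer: 13/8 ≈ 1.6250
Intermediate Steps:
k(N) = 5
(8 + k(0))/((2*4)) = (8 + 5)/((2*4)) = 13/8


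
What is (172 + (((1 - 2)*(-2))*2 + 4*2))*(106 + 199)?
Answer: 56120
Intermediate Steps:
(172 + (((1 - 2)*(-2))*2 + 4*2))*(106 + 199) = (172 + (-1*(-2)*2 + 8))*305 = (172 + (2*2 + 8))*305 = (172 + (4 + 8))*305 = (172 + 12)*305 = 184*305 = 56120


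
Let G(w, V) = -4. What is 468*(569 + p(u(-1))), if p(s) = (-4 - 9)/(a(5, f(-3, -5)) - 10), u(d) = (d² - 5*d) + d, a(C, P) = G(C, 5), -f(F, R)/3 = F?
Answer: 1867086/7 ≈ 2.6673e+5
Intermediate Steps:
f(F, R) = -3*F
a(C, P) = -4
u(d) = d² - 4*d
p(s) = 13/14 (p(s) = (-4 - 9)/(-4 - 10) = -13/(-14) = -13*(-1/14) = 13/14)
468*(569 + p(u(-1))) = 468*(569 + 13/14) = 468*(7979/14) = 1867086/7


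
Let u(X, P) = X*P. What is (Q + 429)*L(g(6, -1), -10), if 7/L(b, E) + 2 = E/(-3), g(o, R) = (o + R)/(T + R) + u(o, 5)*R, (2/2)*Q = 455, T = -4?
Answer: 4641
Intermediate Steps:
u(X, P) = P*X
Q = 455
g(o, R) = (R + o)/(-4 + R) + 5*R*o (g(o, R) = (o + R)/(-4 + R) + (5*o)*R = (R + o)/(-4 + R) + 5*R*o)
L(b, E) = 7/(-2 - E/3) (L(b, E) = 7/(-2 + E/(-3)) = 7/(-2 + E*(-⅓)) = 7/(-2 - E/3))
(Q + 429)*L(g(6, -1), -10) = (455 + 429)*(-21/(6 - 10)) = 884*(-21/(-4)) = 884*(-21*(-¼)) = 884*(21/4) = 4641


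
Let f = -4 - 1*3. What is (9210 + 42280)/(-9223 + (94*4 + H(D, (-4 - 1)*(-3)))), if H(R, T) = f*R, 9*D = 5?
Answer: -231705/39829 ≈ -5.8175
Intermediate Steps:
D = 5/9 (D = (⅑)*5 = 5/9 ≈ 0.55556)
f = -7 (f = -4 - 3 = -7)
H(R, T) = -7*R
(9210 + 42280)/(-9223 + (94*4 + H(D, (-4 - 1)*(-3)))) = (9210 + 42280)/(-9223 + (94*4 - 7*5/9)) = 51490/(-9223 + (376 - 35/9)) = 51490/(-9223 + 3349/9) = 51490/(-79658/9) = 51490*(-9/79658) = -231705/39829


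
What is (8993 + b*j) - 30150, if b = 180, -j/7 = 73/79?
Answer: -1763383/79 ≈ -22321.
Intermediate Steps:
j = -511/79 ≈ -6.4684
(8993 + b*j) - 30150 = (8993 + 180*(-511/79)) - 30150 = (8993 - 91980/79) - 30150 = 618467/79 - 30150 = -1763383/79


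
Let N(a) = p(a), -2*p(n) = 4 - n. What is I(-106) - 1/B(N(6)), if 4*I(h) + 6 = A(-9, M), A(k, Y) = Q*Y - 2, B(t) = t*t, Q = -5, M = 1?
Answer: -17/4 ≈ -4.2500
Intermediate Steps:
p(n) = -2 + n/2 (p(n) = -(4 - n)/2 = -2 + n/2)
N(a) = -2 + a/2
B(t) = t**2
A(k, Y) = -2 - 5*Y (A(k, Y) = -5*Y - 2 = -2 - 5*Y)
I(h) = -13/4 (I(h) = -3/2 + (-2 - 5*1)/4 = -3/2 + (-2 - 5)/4 = -3/2 + (1/4)*(-7) = -3/2 - 7/4 = -13/4)
I(-106) - 1/B(N(6)) = -13/4 - 1/((-2 + (1/2)*6)**2) = -13/4 - 1/((-2 + 3)**2) = -13/4 - 1/(1**2) = -13/4 - 1/1 = -13/4 - 1*1 = -13/4 - 1 = -17/4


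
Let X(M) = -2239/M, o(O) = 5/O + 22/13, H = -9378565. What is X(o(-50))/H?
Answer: 58214/388272591 ≈ 0.00014993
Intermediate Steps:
o(O) = 22/13 + 5/O (o(O) = 5/O + 22*(1/13) = 5/O + 22/13 = 22/13 + 5/O)
X(o(-50))/H = -2239/(22/13 + 5/(-50))/(-9378565) = -2239/(22/13 + 5*(-1/50))*(-1/9378565) = -2239/(22/13 - ⅒)*(-1/9378565) = -2239/207/130*(-1/9378565) = -2239*130/207*(-1/9378565) = -291070/207*(-1/9378565) = 58214/388272591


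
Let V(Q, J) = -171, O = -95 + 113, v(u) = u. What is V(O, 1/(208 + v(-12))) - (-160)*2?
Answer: 149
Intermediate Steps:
O = 18
V(O, 1/(208 + v(-12))) - (-160)*2 = -171 - (-160)*2 = -171 - 1*(-320) = -171 + 320 = 149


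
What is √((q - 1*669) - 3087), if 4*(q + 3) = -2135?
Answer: I*√17171/2 ≈ 65.519*I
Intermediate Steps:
q = -2147/4 (q = -3 + (¼)*(-2135) = -3 - 2135/4 = -2147/4 ≈ -536.75)
√((q - 1*669) - 3087) = √((-2147/4 - 1*669) - 3087) = √((-2147/4 - 669) - 3087) = √(-4823/4 - 3087) = √(-17171/4) = I*√17171/2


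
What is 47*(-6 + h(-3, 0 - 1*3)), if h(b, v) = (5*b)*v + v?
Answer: 1692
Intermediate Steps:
h(b, v) = v + 5*b*v (h(b, v) = 5*b*v + v = v + 5*b*v)
47*(-6 + h(-3, 0 - 1*3)) = 47*(-6 + (0 - 1*3)*(1 + 5*(-3))) = 47*(-6 + (0 - 3)*(1 - 15)) = 47*(-6 - 3*(-14)) = 47*(-6 + 42) = 47*36 = 1692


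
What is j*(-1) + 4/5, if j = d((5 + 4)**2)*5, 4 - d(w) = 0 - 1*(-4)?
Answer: 4/5 ≈ 0.80000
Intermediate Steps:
d(w) = 0 (d(w) = 4 - (0 - 1*(-4)) = 4 - (0 + 4) = 4 - 1*4 = 4 - 4 = 0)
j = 0 (j = 0*5 = 0)
j*(-1) + 4/5 = 0*(-1) + 4/5 = 0 + 4*(1/5) = 0 + 4/5 = 4/5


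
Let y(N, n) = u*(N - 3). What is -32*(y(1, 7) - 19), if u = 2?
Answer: 736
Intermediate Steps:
y(N, n) = -6 + 2*N (y(N, n) = 2*(N - 3) = 2*(-3 + N) = -6 + 2*N)
-32*(y(1, 7) - 19) = -32*((-6 + 2*1) - 19) = -32*((-6 + 2) - 19) = -32*(-4 - 19) = -32*(-23) = 736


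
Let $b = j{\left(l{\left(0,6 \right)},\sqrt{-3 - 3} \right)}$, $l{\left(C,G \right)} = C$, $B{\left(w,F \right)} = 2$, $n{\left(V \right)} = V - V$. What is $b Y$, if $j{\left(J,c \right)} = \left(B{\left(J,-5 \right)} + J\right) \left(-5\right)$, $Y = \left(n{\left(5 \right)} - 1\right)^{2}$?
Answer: $-10$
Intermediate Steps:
$n{\left(V \right)} = 0$
$Y = 1$ ($Y = \left(0 - 1\right)^{2} = \left(-1\right)^{2} = 1$)
$j{\left(J,c \right)} = -10 - 5 J$ ($j{\left(J,c \right)} = \left(2 + J\right) \left(-5\right) = -10 - 5 J$)
$b = -10$ ($b = -10 - 0 = -10 + 0 = -10$)
$b Y = \left(-10\right) 1 = -10$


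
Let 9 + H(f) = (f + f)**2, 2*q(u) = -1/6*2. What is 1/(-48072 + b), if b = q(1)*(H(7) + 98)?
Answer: -2/96239 ≈ -2.0782e-5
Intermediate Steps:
q(u) = -1/6 (q(u) = (-1/6*2)/2 = (1/2)*(-1/3) = -1/6)
H(f) = -9 + 4*f**2 (H(f) = -9 + (f + f)**2 = -9 + (2*f)**2 = -9 + 4*f**2)
b = -95/2 (b = -((-9 + 4*7**2) + 98)/6 = -((-9 + 4*49) + 98)/6 = -((-9 + 196) + 98)/6 = -(187 + 98)/6 = -1/6*285 = -95/2 ≈ -47.500)
1/(-48072 + b) = 1/(-48072 - 95/2) = 1/(-96239/2) = -2/96239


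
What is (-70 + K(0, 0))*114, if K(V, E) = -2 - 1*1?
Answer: -8322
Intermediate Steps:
K(V, E) = -3 (K(V, E) = -2 - 1 = -3)
(-70 + K(0, 0))*114 = (-70 - 3)*114 = -73*114 = -8322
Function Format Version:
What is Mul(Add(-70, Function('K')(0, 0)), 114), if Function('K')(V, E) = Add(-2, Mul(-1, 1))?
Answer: -8322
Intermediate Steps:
Function('K')(V, E) = -3 (Function('K')(V, E) = Add(-2, -1) = -3)
Mul(Add(-70, Function('K')(0, 0)), 114) = Mul(Add(-70, -3), 114) = Mul(-73, 114) = -8322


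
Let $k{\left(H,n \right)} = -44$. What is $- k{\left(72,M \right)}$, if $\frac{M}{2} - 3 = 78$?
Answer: $44$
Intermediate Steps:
$M = 162$ ($M = 6 + 2 \cdot 78 = 6 + 156 = 162$)
$- k{\left(72,M \right)} = \left(-1\right) \left(-44\right) = 44$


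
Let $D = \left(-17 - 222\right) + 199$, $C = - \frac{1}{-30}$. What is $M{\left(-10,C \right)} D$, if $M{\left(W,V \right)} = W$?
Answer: $400$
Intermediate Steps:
$C = \frac{1}{30}$ ($C = \left(-1\right) \left(- \frac{1}{30}\right) = \frac{1}{30} \approx 0.033333$)
$D = -40$ ($D = -239 + 199 = -40$)
$M{\left(-10,C \right)} D = \left(-10\right) \left(-40\right) = 400$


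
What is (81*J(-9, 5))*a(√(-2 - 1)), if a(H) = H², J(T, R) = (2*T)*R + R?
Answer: 20655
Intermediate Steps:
J(T, R) = R + 2*R*T (J(T, R) = 2*R*T + R = R + 2*R*T)
(81*J(-9, 5))*a(√(-2 - 1)) = (81*(5*(1 + 2*(-9))))*(√(-2 - 1))² = (81*(5*(1 - 18)))*(√(-3))² = (81*(5*(-17)))*(I*√3)² = (81*(-85))*(-3) = -6885*(-3) = 20655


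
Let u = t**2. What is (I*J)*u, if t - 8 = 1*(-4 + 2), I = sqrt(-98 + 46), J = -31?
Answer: -2232*I*sqrt(13) ≈ -8047.6*I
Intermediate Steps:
I = 2*I*sqrt(13) (I = sqrt(-52) = 2*I*sqrt(13) ≈ 7.2111*I)
t = 6 (t = 8 + 1*(-4 + 2) = 8 + 1*(-2) = 8 - 2 = 6)
u = 36 (u = 6**2 = 36)
(I*J)*u = ((2*I*sqrt(13))*(-31))*36 = -62*I*sqrt(13)*36 = -2232*I*sqrt(13)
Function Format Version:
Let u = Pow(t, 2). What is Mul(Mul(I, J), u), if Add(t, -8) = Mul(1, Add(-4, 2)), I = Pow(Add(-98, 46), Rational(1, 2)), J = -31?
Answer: Mul(-2232, I, Pow(13, Rational(1, 2))) ≈ Mul(-8047.6, I)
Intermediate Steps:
I = Mul(2, I, Pow(13, Rational(1, 2))) (I = Pow(-52, Rational(1, 2)) = Mul(2, I, Pow(13, Rational(1, 2))) ≈ Mul(7.2111, I))
t = 6 (t = Add(8, Mul(1, Add(-4, 2))) = Add(8, Mul(1, -2)) = Add(8, -2) = 6)
u = 36 (u = Pow(6, 2) = 36)
Mul(Mul(I, J), u) = Mul(Mul(Mul(2, I, Pow(13, Rational(1, 2))), -31), 36) = Mul(Mul(-62, I, Pow(13, Rational(1, 2))), 36) = Mul(-2232, I, Pow(13, Rational(1, 2)))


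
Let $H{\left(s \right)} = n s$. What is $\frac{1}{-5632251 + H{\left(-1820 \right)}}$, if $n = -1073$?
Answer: $- \frac{1}{3679391} \approx -2.7178 \cdot 10^{-7}$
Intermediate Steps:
$H{\left(s \right)} = - 1073 s$
$\frac{1}{-5632251 + H{\left(-1820 \right)}} = \frac{1}{-5632251 - -1952860} = \frac{1}{-5632251 + 1952860} = \frac{1}{-3679391} = - \frac{1}{3679391}$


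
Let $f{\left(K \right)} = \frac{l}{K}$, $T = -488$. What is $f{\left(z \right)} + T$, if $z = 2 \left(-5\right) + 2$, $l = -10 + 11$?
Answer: $- \frac{3905}{8} \approx -488.13$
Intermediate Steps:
$l = 1$
$z = -8$ ($z = -10 + 2 = -8$)
$f{\left(K \right)} = \frac{1}{K}$ ($f{\left(K \right)} = 1 \frac{1}{K} = \frac{1}{K}$)
$f{\left(z \right)} + T = \frac{1}{-8} - 488 = - \frac{1}{8} - 488 = - \frac{3905}{8}$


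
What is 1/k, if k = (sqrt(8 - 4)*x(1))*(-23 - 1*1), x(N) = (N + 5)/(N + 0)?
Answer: -1/288 ≈ -0.0034722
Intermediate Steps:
x(N) = (5 + N)/N
k = -288 (k = (sqrt(8 - 4)*((5 + 1)/1))*(-23 - 1*1) = (sqrt(4)*(1*6))*(-23 - 1) = (2*6)*(-24) = 12*(-24) = -288)
1/k = 1/(-288) = -1/288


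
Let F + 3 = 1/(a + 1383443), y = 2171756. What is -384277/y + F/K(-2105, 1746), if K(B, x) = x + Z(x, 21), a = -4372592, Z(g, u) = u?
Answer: -2049159467551079/11470837921062948 ≈ -0.17864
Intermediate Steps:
K(B, x) = 21 + x (K(B, x) = x + 21 = 21 + x)
F = -8967448/2989149 (F = -3 + 1/(-4372592 + 1383443) = -3 + 1/(-2989149) = -3 - 1/2989149 = -8967448/2989149 ≈ -3.0000)
-384277/y + F/K(-2105, 1746) = -384277/2171756 - 8967448/(2989149*(21 + 1746)) = -384277*1/2171756 - 8967448/2989149/1767 = -384277/2171756 - 8967448/2989149*1/1767 = -384277/2171756 - 8967448/5281826283 = -2049159467551079/11470837921062948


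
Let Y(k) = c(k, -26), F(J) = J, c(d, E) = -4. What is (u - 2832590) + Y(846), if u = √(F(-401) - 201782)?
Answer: -2832594 + I*√202183 ≈ -2.8326e+6 + 449.65*I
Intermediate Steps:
Y(k) = -4
u = I*√202183 (u = √(-401 - 201782) = √(-202183) = I*√202183 ≈ 449.65*I)
(u - 2832590) + Y(846) = (I*√202183 - 2832590) - 4 = (-2832590 + I*√202183) - 4 = -2832594 + I*√202183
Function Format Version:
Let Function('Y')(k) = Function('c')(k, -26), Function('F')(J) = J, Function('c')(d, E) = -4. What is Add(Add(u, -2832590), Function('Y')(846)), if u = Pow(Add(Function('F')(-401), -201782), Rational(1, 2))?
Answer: Add(-2832594, Mul(I, Pow(202183, Rational(1, 2)))) ≈ Add(-2.8326e+6, Mul(449.65, I))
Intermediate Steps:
Function('Y')(k) = -4
u = Mul(I, Pow(202183, Rational(1, 2))) (u = Pow(Add(-401, -201782), Rational(1, 2)) = Pow(-202183, Rational(1, 2)) = Mul(I, Pow(202183, Rational(1, 2))) ≈ Mul(449.65, I))
Add(Add(u, -2832590), Function('Y')(846)) = Add(Add(Mul(I, Pow(202183, Rational(1, 2))), -2832590), -4) = Add(Add(-2832590, Mul(I, Pow(202183, Rational(1, 2)))), -4) = Add(-2832594, Mul(I, Pow(202183, Rational(1, 2))))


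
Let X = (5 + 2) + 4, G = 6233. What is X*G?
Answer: 68563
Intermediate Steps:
X = 11 (X = 7 + 4 = 11)
X*G = 11*6233 = 68563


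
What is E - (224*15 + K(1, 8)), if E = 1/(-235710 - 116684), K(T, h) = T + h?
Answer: -1187215387/352394 ≈ -3369.0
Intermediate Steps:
E = -1/352394 (E = 1/(-352394) = -1/352394 ≈ -2.8377e-6)
E - (224*15 + K(1, 8)) = -1/352394 - (224*15 + (1 + 8)) = -1/352394 - (3360 + 9) = -1/352394 - 1*3369 = -1/352394 - 3369 = -1187215387/352394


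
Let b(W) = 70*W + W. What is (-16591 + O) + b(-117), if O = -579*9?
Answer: -30109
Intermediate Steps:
b(W) = 71*W
O = -5211
(-16591 + O) + b(-117) = (-16591 - 5211) + 71*(-117) = -21802 - 8307 = -30109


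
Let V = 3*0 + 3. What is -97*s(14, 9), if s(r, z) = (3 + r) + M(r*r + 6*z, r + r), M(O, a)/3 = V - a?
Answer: 5626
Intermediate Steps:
V = 3 (V = 0 + 3 = 3)
M(O, a) = 9 - 3*a (M(O, a) = 3*(3 - a) = 9 - 3*a)
s(r, z) = 12 - 5*r (s(r, z) = (3 + r) + (9 - 3*(r + r)) = (3 + r) + (9 - 6*r) = 12 - 5*r)
-97*s(14, 9) = -97*(12 - 5*14) = -97*(12 - 70) = -97*(-58) = 5626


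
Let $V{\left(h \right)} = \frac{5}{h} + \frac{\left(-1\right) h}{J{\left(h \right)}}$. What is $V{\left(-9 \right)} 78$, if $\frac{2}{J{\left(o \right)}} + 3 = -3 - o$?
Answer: $\frac{3029}{3} \approx 1009.7$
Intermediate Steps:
$J{\left(o \right)} = \frac{2}{-6 - o}$ ($J{\left(o \right)} = \frac{2}{-3 - \left(3 + o\right)} = \frac{2}{-6 - o}$)
$V{\left(h \right)} = \frac{5}{h} - h \left(-3 - \frac{h}{2}\right)$ ($V{\left(h \right)} = \frac{5}{h} + \frac{\left(-1\right) h}{\left(-2\right) \frac{1}{6 + h}} = \frac{5}{h} + - h \left(-3 - \frac{h}{2}\right) = \frac{5}{h} - h \left(-3 - \frac{h}{2}\right)$)
$V{\left(-9 \right)} 78 = \frac{10 + \left(-9\right)^{2} \left(6 - 9\right)}{2 \left(-9\right)} 78 = \frac{1}{2} \left(- \frac{1}{9}\right) \left(10 + 81 \left(-3\right)\right) 78 = \frac{1}{2} \left(- \frac{1}{9}\right) \left(10 - 243\right) 78 = \frac{1}{2} \left(- \frac{1}{9}\right) \left(-233\right) 78 = \frac{233}{18} \cdot 78 = \frac{3029}{3}$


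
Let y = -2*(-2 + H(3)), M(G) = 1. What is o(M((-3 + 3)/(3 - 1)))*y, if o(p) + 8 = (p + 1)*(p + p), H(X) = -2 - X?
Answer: -56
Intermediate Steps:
y = 14 (y = -2*(-2 + (-2 - 1*3)) = -2*(-2 + (-2 - 3)) = -2*(-2 - 5) = -2*(-7) = 14)
o(p) = -8 + 2*p*(1 + p) (o(p) = -8 + (p + 1)*(p + p) = -8 + (1 + p)*(2*p) = -8 + 2*p*(1 + p))
o(M((-3 + 3)/(3 - 1)))*y = (-8 + 2*1 + 2*1**2)*14 = (-8 + 2 + 2*1)*14 = (-8 + 2 + 2)*14 = -4*14 = -56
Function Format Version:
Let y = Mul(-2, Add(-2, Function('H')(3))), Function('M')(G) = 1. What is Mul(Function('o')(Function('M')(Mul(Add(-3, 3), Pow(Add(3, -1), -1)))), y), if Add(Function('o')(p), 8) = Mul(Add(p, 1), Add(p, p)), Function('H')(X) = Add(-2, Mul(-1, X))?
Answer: -56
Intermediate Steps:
y = 14 (y = Mul(-2, Add(-2, Add(-2, Mul(-1, 3)))) = Mul(-2, Add(-2, Add(-2, -3))) = Mul(-2, Add(-2, -5)) = Mul(-2, -7) = 14)
Function('o')(p) = Add(-8, Mul(2, p, Add(1, p))) (Function('o')(p) = Add(-8, Mul(Add(p, 1), Add(p, p))) = Add(-8, Mul(Add(1, p), Mul(2, p))) = Add(-8, Mul(2, p, Add(1, p))))
Mul(Function('o')(Function('M')(Mul(Add(-3, 3), Pow(Add(3, -1), -1)))), y) = Mul(Add(-8, Mul(2, 1), Mul(2, Pow(1, 2))), 14) = Mul(Add(-8, 2, Mul(2, 1)), 14) = Mul(Add(-8, 2, 2), 14) = Mul(-4, 14) = -56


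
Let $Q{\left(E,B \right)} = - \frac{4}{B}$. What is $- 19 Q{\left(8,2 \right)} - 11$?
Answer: $27$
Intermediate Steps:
$- 19 Q{\left(8,2 \right)} - 11 = - 19 \left(- \frac{4}{2}\right) - 11 = - 19 \left(\left(-4\right) \frac{1}{2}\right) - 11 = \left(-19\right) \left(-2\right) - 11 = 38 - 11 = 27$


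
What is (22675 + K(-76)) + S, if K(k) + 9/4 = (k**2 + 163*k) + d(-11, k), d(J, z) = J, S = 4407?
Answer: 81827/4 ≈ 20457.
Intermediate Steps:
K(k) = -53/4 + k**2 + 163*k (K(k) = -9/4 + ((k**2 + 163*k) - 11) = -9/4 + (-11 + k**2 + 163*k) = -53/4 + k**2 + 163*k)
(22675 + K(-76)) + S = (22675 + (-53/4 + (-76)**2 + 163*(-76))) + 4407 = (22675 + (-53/4 + 5776 - 12388)) + 4407 = (22675 - 26501/4) + 4407 = 64199/4 + 4407 = 81827/4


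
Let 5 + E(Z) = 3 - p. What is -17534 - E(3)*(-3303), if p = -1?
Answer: -20837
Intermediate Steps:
E(Z) = -1 (E(Z) = -5 + (3 - 1*(-1)) = -5 + (3 + 1) = -5 + 4 = -1)
-17534 - E(3)*(-3303) = -17534 - (-1)*(-3303) = -17534 - 1*3303 = -17534 - 3303 = -20837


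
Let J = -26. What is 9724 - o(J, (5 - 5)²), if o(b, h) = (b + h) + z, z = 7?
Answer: 9743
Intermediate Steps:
o(b, h) = 7 + b + h (o(b, h) = (b + h) + 7 = 7 + b + h)
9724 - o(J, (5 - 5)²) = 9724 - (7 - 26 + (5 - 5)²) = 9724 - (7 - 26 + 0²) = 9724 - (7 - 26 + 0) = 9724 - 1*(-19) = 9724 + 19 = 9743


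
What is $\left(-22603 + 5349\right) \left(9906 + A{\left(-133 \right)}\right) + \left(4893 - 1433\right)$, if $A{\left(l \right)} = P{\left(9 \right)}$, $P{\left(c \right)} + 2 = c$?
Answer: $-171035442$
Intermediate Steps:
$P{\left(c \right)} = -2 + c$
$A{\left(l \right)} = 7$ ($A{\left(l \right)} = -2 + 9 = 7$)
$\left(-22603 + 5349\right) \left(9906 + A{\left(-133 \right)}\right) + \left(4893 - 1433\right) = \left(-22603 + 5349\right) \left(9906 + 7\right) + \left(4893 - 1433\right) = \left(-17254\right) 9913 + 3460 = -171038902 + 3460 = -171035442$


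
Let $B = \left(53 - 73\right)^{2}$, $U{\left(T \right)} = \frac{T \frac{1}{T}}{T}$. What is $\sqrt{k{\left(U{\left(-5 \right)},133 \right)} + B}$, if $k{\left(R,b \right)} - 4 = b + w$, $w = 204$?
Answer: $\sqrt{741} \approx 27.221$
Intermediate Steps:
$U{\left(T \right)} = \frac{1}{T}$ ($U{\left(T \right)} = 1 \frac{1}{T} = \frac{1}{T}$)
$k{\left(R,b \right)} = 208 + b$ ($k{\left(R,b \right)} = 4 + \left(b + 204\right) = 4 + \left(204 + b\right) = 208 + b$)
$B = 400$ ($B = \left(-20\right)^{2} = 400$)
$\sqrt{k{\left(U{\left(-5 \right)},133 \right)} + B} = \sqrt{\left(208 + 133\right) + 400} = \sqrt{341 + 400} = \sqrt{741}$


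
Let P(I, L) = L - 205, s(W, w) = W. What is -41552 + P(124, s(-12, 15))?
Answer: -41769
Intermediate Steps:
P(I, L) = -205 + L
-41552 + P(124, s(-12, 15)) = -41552 + (-205 - 12) = -41552 - 217 = -41769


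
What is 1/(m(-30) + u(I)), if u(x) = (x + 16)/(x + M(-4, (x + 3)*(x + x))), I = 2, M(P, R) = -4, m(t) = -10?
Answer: -1/19 ≈ -0.052632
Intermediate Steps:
u(x) = (16 + x)/(-4 + x) (u(x) = (x + 16)/(x - 4) = (16 + x)/(-4 + x))
1/(m(-30) + u(I)) = 1/(-10 + (16 + 2)/(-4 + 2)) = 1/(-10 + 18/(-2)) = 1/(-10 - ½*18) = 1/(-10 - 9) = 1/(-19) = -1/19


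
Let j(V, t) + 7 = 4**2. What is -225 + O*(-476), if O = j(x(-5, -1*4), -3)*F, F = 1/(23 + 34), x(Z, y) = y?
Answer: -5703/19 ≈ -300.16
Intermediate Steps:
j(V, t) = 9 (j(V, t) = -7 + 4**2 = -7 + 16 = 9)
F = 1/57 ≈ 0.017544
O = 3/19 (O = 9*(1/57) = 3/19 ≈ 0.15789)
-225 + O*(-476) = -225 + (3/19)*(-476) = -225 - 1428/19 = -5703/19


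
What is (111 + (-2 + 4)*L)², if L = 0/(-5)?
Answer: 12321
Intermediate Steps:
L = 0 (L = 0*(-⅕) = 0)
(111 + (-2 + 4)*L)² = (111 + (-2 + 4)*0)² = (111 + 2*0)² = (111 + 0)² = 111² = 12321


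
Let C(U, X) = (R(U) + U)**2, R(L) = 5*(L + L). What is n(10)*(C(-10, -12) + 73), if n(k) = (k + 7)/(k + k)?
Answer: 206941/20 ≈ 10347.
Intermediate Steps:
R(L) = 10*L (R(L) = 5*(2*L) = 10*L)
C(U, X) = 121*U**2 (C(U, X) = (10*U + U)**2 = (11*U)**2 = 121*U**2)
n(k) = (7 + k)/(2*k) (n(k) = (7 + k)/((2*k)) = (7 + k)*(1/(2*k)) = (7 + k)/(2*k))
n(10)*(C(-10, -12) + 73) = ((1/2)*(7 + 10)/10)*(121*(-10)**2 + 73) = ((1/2)*(1/10)*17)*(121*100 + 73) = 17*(12100 + 73)/20 = (17/20)*12173 = 206941/20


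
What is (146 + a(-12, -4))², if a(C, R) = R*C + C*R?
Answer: 58564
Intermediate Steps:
a(C, R) = 2*C*R (a(C, R) = C*R + C*R = 2*C*R)
(146 + a(-12, -4))² = (146 + 2*(-12)*(-4))² = (146 + 96)² = 242² = 58564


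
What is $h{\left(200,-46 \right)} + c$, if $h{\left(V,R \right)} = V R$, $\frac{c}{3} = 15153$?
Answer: $36259$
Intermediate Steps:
$c = 45459$ ($c = 3 \cdot 15153 = 45459$)
$h{\left(V,R \right)} = R V$
$h{\left(200,-46 \right)} + c = \left(-46\right) 200 + 45459 = -9200 + 45459 = 36259$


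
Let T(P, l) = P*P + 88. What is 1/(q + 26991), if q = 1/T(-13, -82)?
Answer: 257/6936688 ≈ 3.7049e-5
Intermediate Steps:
T(P, l) = 88 + P² (T(P, l) = P² + 88 = 88 + P²)
q = 1/257 (q = 1/(88 + (-13)²) = 1/(88 + 169) = 1/257 ≈ 0.0038911)
1/(q + 26991) = 1/(1/257 + 26991) = 1/(6936688/257) = 257/6936688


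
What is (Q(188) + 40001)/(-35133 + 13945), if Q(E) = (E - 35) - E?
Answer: -19983/10594 ≈ -1.8863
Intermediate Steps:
Q(E) = -35 (Q(E) = (-35 + E) - E = -35)
(Q(188) + 40001)/(-35133 + 13945) = (-35 + 40001)/(-35133 + 13945) = 39966/(-21188) = 39966*(-1/21188) = -19983/10594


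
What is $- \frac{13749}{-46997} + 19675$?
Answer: $\frac{924679724}{46997} \approx 19675.0$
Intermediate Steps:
$- \frac{13749}{-46997} + 19675 = \left(-13749\right) \left(- \frac{1}{46997}\right) + 19675 = \frac{13749}{46997} + 19675 = \frac{924679724}{46997}$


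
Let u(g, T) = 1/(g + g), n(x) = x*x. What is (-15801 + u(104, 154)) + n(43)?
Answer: -2902015/208 ≈ -13952.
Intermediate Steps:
n(x) = x²
u(g, T) = 1/(2*g)
(-15801 + u(104, 154)) + n(43) = (-15801 + (½)/104) + 43² = (-15801 + (½)*(1/104)) + 1849 = (-15801 + 1/208) + 1849 = -3286607/208 + 1849 = -2902015/208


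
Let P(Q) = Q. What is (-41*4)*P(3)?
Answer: -492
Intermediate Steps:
(-41*4)*P(3) = -41*4*3 = -164*3 = -492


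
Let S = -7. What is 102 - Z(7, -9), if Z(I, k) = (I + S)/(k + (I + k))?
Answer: 102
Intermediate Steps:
Z(I, k) = (-7 + I)/(I + 2*k) (Z(I, k) = (I - 7)/(k + (I + k)) = (-7 + I)/(I + 2*k))
102 - Z(7, -9) = 102 - (-7 + 7)/(7 + 2*(-9)) = 102 - 0/(7 - 18) = 102 - 0/(-11) = 102 - (-1)*0/11 = 102 - 1*0 = 102 + 0 = 102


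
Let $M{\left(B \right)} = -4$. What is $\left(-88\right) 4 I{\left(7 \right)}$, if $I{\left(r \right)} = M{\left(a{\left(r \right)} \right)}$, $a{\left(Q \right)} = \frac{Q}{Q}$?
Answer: $1408$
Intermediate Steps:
$a{\left(Q \right)} = 1$
$I{\left(r \right)} = -4$
$\left(-88\right) 4 I{\left(7 \right)} = \left(-88\right) 4 \left(-4\right) = \left(-352\right) \left(-4\right) = 1408$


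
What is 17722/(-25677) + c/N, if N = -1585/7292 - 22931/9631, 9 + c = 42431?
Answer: -76501829710774502/4685487272199 ≈ -16327.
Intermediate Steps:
c = 42422 (c = -9 + 42431 = 42422)
N = -182477987/70229252 (N = -1585*1/7292 - 22931*1/9631 = -1585/7292 - 22931/9631 = -182477987/70229252 ≈ -2.5983)
17722/(-25677) + c/N = 17722/(-25677) + 42422/(-182477987/70229252) = 17722*(-1/25677) + 42422*(-70229252/182477987) = -17722/25677 - 2979265328344/182477987 = -76501829710774502/4685487272199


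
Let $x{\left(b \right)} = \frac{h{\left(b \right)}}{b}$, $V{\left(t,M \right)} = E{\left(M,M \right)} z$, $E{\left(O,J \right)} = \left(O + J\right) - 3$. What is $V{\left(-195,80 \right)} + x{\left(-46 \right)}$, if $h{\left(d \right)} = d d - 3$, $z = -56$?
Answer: $- \frac{406545}{46} \approx -8837.9$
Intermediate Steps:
$E{\left(O,J \right)} = -3 + J + O$ ($E{\left(O,J \right)} = \left(J + O\right) - 3 = -3 + J + O$)
$h{\left(d \right)} = -3 + d^{2}$ ($h{\left(d \right)} = d^{2} - 3 = -3 + d^{2}$)
$V{\left(t,M \right)} = 168 - 112 M$ ($V{\left(t,M \right)} = \left(-3 + M + M\right) \left(-56\right) = \left(-3 + 2 M\right) \left(-56\right) = 168 - 112 M$)
$x{\left(b \right)} = \frac{-3 + b^{2}}{b}$
$V{\left(-195,80 \right)} + x{\left(-46 \right)} = \left(168 - 8960\right) - \left(46 + \frac{3}{-46}\right) = \left(168 - 8960\right) - \frac{2113}{46} = -8792 + \left(-46 + \frac{3}{46}\right) = -8792 - \frac{2113}{46} = - \frac{406545}{46}$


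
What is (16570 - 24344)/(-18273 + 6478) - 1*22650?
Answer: -267148976/11795 ≈ -22649.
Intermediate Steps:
(16570 - 24344)/(-18273 + 6478) - 1*22650 = -7774/(-11795) - 22650 = -7774*(-1/11795) - 22650 = 7774/11795 - 22650 = -267148976/11795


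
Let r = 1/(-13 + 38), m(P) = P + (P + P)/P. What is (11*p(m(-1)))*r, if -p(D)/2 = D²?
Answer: -22/25 ≈ -0.88000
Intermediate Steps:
m(P) = 2 + P (m(P) = P + (2*P)/P = P + 2 = 2 + P)
p(D) = -2*D²
r = 1/25 ≈ 0.040000
(11*p(m(-1)))*r = (11*(-2*(2 - 1)²))*(1/25) = (11*(-2*1²))*(1/25) = (11*(-2*1))*(1/25) = (11*(-2))*(1/25) = -22*1/25 = -22/25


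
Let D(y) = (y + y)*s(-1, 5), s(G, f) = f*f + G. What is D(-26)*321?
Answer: -400608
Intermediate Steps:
s(G, f) = G + f² (s(G, f) = f² + G = G + f²)
D(y) = 48*y (D(y) = (y + y)*(-1 + 5²) = (2*y)*(-1 + 25) = (2*y)*24 = 48*y)
D(-26)*321 = (48*(-26))*321 = -1248*321 = -400608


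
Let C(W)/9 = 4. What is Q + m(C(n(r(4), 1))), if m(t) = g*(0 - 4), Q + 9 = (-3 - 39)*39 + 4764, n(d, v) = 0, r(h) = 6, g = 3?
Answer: 3105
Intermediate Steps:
C(W) = 36 (C(W) = 9*4 = 36)
Q = 3117 (Q = -9 + ((-3 - 39)*39 + 4764) = -9 + (-42*39 + 4764) = -9 + (-1638 + 4764) = -9 + 3126 = 3117)
m(t) = -12 (m(t) = 3*(0 - 4) = 3*(-4) = -12)
Q + m(C(n(r(4), 1))) = 3117 - 12 = 3105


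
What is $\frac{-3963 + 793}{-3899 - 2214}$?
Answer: $\frac{3170}{6113} \approx 0.51857$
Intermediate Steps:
$\frac{-3963 + 793}{-3899 - 2214} = - \frac{3170}{-6113} = \left(-3170\right) \left(- \frac{1}{6113}\right) = \frac{3170}{6113}$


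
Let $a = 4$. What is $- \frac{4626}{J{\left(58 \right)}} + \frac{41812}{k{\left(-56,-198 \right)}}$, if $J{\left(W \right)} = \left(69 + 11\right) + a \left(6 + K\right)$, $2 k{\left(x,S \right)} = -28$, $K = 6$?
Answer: $- \frac{1354175}{448} \approx -3022.7$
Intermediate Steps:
$k{\left(x,S \right)} = -14$ ($k{\left(x,S \right)} = \frac{1}{2} \left(-28\right) = -14$)
$J{\left(W \right)} = 128$ ($J{\left(W \right)} = \left(69 + 11\right) + 4 \left(6 + 6\right) = 80 + 4 \cdot 12 = 80 + 48 = 128$)
$- \frac{4626}{J{\left(58 \right)}} + \frac{41812}{k{\left(-56,-198 \right)}} = - \frac{4626}{128} + \frac{41812}{-14} = \left(-4626\right) \frac{1}{128} + 41812 \left(- \frac{1}{14}\right) = - \frac{2313}{64} - \frac{20906}{7} = - \frac{1354175}{448}$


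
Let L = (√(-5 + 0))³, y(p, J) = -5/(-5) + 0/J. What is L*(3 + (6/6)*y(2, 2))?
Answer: -20*I*√5 ≈ -44.721*I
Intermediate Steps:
y(p, J) = 1 (y(p, J) = -5*(-⅕) + 0 = 1 + 0 = 1)
L = -5*I*√5 (L = (√(-5))³ = (I*√5)³ = -5*I*√5 ≈ -11.18*I)
L*(3 + (6/6)*y(2, 2)) = (-5*I*√5)*(3 + (6/6)*1) = (-5*I*√5)*(3 + (6*(⅙))*1) = (-5*I*√5)*(3 + 1*1) = (-5*I*√5)*(3 + 1) = -5*I*√5*4 = -20*I*√5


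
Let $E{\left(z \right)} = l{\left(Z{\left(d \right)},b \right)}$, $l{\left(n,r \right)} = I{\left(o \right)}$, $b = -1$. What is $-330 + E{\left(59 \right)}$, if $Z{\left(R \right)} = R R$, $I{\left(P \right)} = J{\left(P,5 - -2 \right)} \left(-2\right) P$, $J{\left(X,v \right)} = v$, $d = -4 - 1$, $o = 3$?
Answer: $-372$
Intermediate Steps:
$d = -5$ ($d = -4 - 1 = -5$)
$I{\left(P \right)} = - 14 P$ ($I{\left(P \right)} = \left(5 - -2\right) \left(-2\right) P = \left(5 + 2\right) \left(-2\right) P = 7 \left(-2\right) P = - 14 P$)
$Z{\left(R \right)} = R^{2}$
$l{\left(n,r \right)} = -42$ ($l{\left(n,r \right)} = \left(-14\right) 3 = -42$)
$E{\left(z \right)} = -42$
$-330 + E{\left(59 \right)} = -330 - 42 = -372$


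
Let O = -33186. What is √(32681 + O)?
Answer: I*√505 ≈ 22.472*I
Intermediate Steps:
√(32681 + O) = √(32681 - 33186) = √(-505) = I*√505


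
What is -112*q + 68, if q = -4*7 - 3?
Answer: 3540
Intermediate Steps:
q = -31 (q = -28 - 3 = -31)
-112*q + 68 = -112*(-31) + 68 = 3472 + 68 = 3540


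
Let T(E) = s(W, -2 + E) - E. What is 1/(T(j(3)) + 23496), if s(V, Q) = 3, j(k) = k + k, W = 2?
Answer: 1/23493 ≈ 4.2566e-5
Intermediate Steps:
j(k) = 2*k
T(E) = 3 - E
1/(T(j(3)) + 23496) = 1/((3 - 2*3) + 23496) = 1/((3 - 1*6) + 23496) = 1/((3 - 6) + 23496) = 1/(-3 + 23496) = 1/23493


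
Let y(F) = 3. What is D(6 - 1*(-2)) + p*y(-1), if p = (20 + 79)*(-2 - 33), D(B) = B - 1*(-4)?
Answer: -10383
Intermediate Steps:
D(B) = 4 + B (D(B) = B + 4 = 4 + B)
p = -3465 (p = 99*(-35) = -3465)
D(6 - 1*(-2)) + p*y(-1) = (4 + (6 - 1*(-2))) - 3465*3 = (4 + (6 + 2)) - 10395 = (4 + 8) - 10395 = 12 - 10395 = -10383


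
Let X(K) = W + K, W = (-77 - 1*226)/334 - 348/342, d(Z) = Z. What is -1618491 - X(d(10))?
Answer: -30812985395/19038 ≈ -1.6185e+6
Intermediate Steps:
W = -36643/19038 (W = (-77 - 226)*(1/334) - 348*1/342 = -303*1/334 - 58/57 = -303/334 - 58/57 = -36643/19038 ≈ -1.9247)
X(K) = -36643/19038 + K
-1618491 - X(d(10)) = -1618491 - (-36643/19038 + 10) = -1618491 - 1*153737/19038 = -1618491 - 153737/19038 = -30812985395/19038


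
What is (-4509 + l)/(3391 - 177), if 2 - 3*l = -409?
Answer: -2186/1607 ≈ -1.3603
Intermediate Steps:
l = 137 (l = ⅔ - ⅓*(-409) = ⅔ + 409/3 = 137)
(-4509 + l)/(3391 - 177) = (-4509 + 137)/(3391 - 177) = -4372/3214 = -4372*1/3214 = -2186/1607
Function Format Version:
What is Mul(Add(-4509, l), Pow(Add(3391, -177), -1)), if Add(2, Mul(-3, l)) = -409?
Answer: Rational(-2186, 1607) ≈ -1.3603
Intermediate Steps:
l = 137 (l = Add(Rational(2, 3), Mul(Rational(-1, 3), -409)) = Add(Rational(2, 3), Rational(409, 3)) = 137)
Mul(Add(-4509, l), Pow(Add(3391, -177), -1)) = Mul(Add(-4509, 137), Pow(Add(3391, -177), -1)) = Mul(-4372, Pow(3214, -1)) = Mul(-4372, Rational(1, 3214)) = Rational(-2186, 1607)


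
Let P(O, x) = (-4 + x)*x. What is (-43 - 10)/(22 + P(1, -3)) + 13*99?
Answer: 55288/43 ≈ 1285.8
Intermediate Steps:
P(O, x) = x*(-4 + x)
(-43 - 10)/(22 + P(1, -3)) + 13*99 = (-43 - 10)/(22 - 3*(-4 - 3)) + 13*99 = -53/(22 - 3*(-7)) + 1287 = -53/(22 + 21) + 1287 = -53/43 + 1287 = 55288/43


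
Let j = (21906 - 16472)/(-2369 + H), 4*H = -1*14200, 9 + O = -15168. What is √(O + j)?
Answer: I*√531751696143/5919 ≈ 123.2*I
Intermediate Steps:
O = -15177 (O = -9 - 15168 = -15177)
H = -3550 (H = (-1*14200)/4 = (¼)*(-14200) = -3550)
j = -5434/5919 (j = (21906 - 16472)/(-2369 - 3550) = 5434/(-5919) = 5434*(-1/5919) = -5434/5919 ≈ -0.91806)
√(O + j) = √(-15177 - 5434/5919) = √(-89838097/5919) = I*√531751696143/5919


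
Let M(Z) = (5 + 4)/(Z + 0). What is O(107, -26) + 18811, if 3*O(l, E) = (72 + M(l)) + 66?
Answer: 2017702/107 ≈ 18857.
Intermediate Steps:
M(Z) = 9/Z
O(l, E) = 46 + 3/l (O(l, E) = ((72 + 9/l) + 66)/3 = (138 + 9/l)/3 = 46 + 3/l)
O(107, -26) + 18811 = (46 + 3/107) + 18811 = 4925/107 + 18811 = 2017702/107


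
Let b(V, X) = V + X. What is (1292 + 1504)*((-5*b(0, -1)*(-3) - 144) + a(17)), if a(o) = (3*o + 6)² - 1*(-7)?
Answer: 8659212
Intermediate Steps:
a(o) = 7 + (6 + 3*o)² (a(o) = (6 + 3*o)² + 7 = 7 + (6 + 3*o)²)
(1292 + 1504)*((-5*b(0, -1)*(-3) - 144) + a(17)) = (1292 + 1504)*((-5*(0 - 1)*(-3) - 144) + (7 + 9*(2 + 17)²)) = 2796*((-5*(-1)*(-3) - 144) + (7 + 9*19²)) = 2796*((-(-5)*(-3) - 144) + (7 + 9*361)) = 2796*((-1*15 - 144) + (7 + 3249)) = 2796*((-15 - 144) + 3256) = 2796*(-159 + 3256) = 2796*3097 = 8659212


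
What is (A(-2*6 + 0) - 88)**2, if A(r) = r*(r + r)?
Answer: 40000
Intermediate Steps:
A(r) = 2*r**2 (A(r) = r*(2*r) = 2*r**2)
(A(-2*6 + 0) - 88)**2 = (2*(-2*6 + 0)**2 - 88)**2 = (2*(-12 + 0)**2 - 88)**2 = (2*(-12)**2 - 88)**2 = (2*144 - 88)**2 = (288 - 88)**2 = 200**2 = 40000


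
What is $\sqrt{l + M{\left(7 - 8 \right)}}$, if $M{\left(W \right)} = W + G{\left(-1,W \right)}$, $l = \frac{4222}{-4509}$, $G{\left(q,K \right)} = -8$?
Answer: $\frac{i \sqrt{22446303}}{1503} \approx 3.1522 i$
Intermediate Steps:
$l = - \frac{4222}{4509}$ ($l = 4222 \left(- \frac{1}{4509}\right) = - \frac{4222}{4509} \approx -0.93635$)
$M{\left(W \right)} = -8 + W$ ($M{\left(W \right)} = W - 8 = -8 + W$)
$\sqrt{l + M{\left(7 - 8 \right)}} = \sqrt{- \frac{4222}{4509} + \left(-8 + \left(7 - 8\right)\right)} = \sqrt{- \frac{4222}{4509} - 9} = \sqrt{- \frac{44803}{4509}} = \frac{i \sqrt{22446303}}{1503}$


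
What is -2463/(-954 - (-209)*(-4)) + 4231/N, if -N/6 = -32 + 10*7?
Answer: -3505963/204060 ≈ -17.181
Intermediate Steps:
N = -228 (N = -6*(-32 + 10*7) = -6*(-32 + 70) = -6*38 = -228)
-2463/(-954 - (-209)*(-4)) + 4231/N = -2463/(-954 - (-209)*(-4)) + 4231/(-228) = -2463/(-954 - 1*836) + 4231*(-1/228) = -2463/(-954 - 836) - 4231/228 = -2463/(-1790) - 4231/228 = -2463*(-1/1790) - 4231/228 = 2463/1790 - 4231/228 = -3505963/204060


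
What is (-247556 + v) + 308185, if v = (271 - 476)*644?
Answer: -71391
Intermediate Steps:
v = -132020 (v = -205*644 = -132020)
(-247556 + v) + 308185 = (-247556 - 132020) + 308185 = -379576 + 308185 = -71391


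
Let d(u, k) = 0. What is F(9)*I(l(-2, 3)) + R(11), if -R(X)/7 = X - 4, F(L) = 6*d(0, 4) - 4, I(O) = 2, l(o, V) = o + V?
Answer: -57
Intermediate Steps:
l(o, V) = V + o
F(L) = -4 (F(L) = 6*0 - 4 = 0 - 4 = -4)
R(X) = 28 - 7*X (R(X) = -7*(X - 4) = -7*(-4 + X) = 28 - 7*X)
F(9)*I(l(-2, 3)) + R(11) = -4*2 + (28 - 7*11) = -8 + (28 - 77) = -8 - 49 = -57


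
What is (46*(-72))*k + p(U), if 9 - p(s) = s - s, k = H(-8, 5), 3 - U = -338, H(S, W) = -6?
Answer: 19881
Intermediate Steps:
U = 341 (U = 3 - 1*(-338) = 3 + 338 = 341)
k = -6
p(s) = 9 (p(s) = 9 - (s - s) = 9 - 1*0 = 9 + 0 = 9)
(46*(-72))*k + p(U) = (46*(-72))*(-6) + 9 = -3312*(-6) + 9 = 19872 + 9 = 19881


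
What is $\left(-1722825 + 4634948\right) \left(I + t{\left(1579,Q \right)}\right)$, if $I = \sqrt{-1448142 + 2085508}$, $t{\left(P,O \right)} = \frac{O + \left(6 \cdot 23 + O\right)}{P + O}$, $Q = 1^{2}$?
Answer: $\frac{20384861}{79} + 2912123 \sqrt{637366} \approx 2.3252 \cdot 10^{9}$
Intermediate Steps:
$Q = 1$
$t{\left(P,O \right)} = \frac{138 + 2 O}{O + P}$ ($t{\left(P,O \right)} = \frac{O + \left(138 + O\right)}{O + P} = \frac{138 + 2 O}{O + P}$)
$I = \sqrt{637366} \approx 798.35$
$\left(-1722825 + 4634948\right) \left(I + t{\left(1579,Q \right)}\right) = \left(-1722825 + 4634948\right) \left(\sqrt{637366} + \frac{2 \left(69 + 1\right)}{1 + 1579}\right) = 2912123 \left(\sqrt{637366} + 2 \cdot \frac{1}{1580} \cdot 70\right) = 2912123 \left(\sqrt{637366} + \frac{7}{79}\right) = 2912123 \left(\frac{7}{79} + \sqrt{637366}\right) = \frac{20384861}{79} + 2912123 \sqrt{637366}$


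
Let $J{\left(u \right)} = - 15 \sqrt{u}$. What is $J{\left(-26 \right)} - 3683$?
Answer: $-3683 - 15 i \sqrt{26} \approx -3683.0 - 76.485 i$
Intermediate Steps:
$J{\left(-26 \right)} - 3683 = - 15 \sqrt{-26} - 3683 = - 15 i \sqrt{26} - 3683 = -3683 - 15 i \sqrt{26}$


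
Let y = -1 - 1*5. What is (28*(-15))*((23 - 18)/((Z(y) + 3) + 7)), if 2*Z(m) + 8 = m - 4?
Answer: -2100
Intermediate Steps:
y = -6 (y = -1 - 5 = -6)
Z(m) = -6 + m/2 (Z(m) = -4 + (m - 4)/2 = -4 + (-4 + m)/2 = -4 + (-2 + m/2) = -6 + m/2)
(28*(-15))*((23 - 18)/((Z(y) + 3) + 7)) = (28*(-15))*((23 - 18)/(((-6 + (½)*(-6)) + 3) + 7)) = -2100/(((-6 - 3) + 3) + 7) = -2100/((-9 + 3) + 7) = -2100/(-6 + 7) = -2100/1 = -2100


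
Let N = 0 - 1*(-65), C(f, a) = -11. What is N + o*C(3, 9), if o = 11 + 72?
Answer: -848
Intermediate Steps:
o = 83
N = 65 (N = 0 + 65 = 65)
N + o*C(3, 9) = 65 + 83*(-11) = 65 - 913 = -848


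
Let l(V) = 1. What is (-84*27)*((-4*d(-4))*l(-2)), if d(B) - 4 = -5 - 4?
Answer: -45360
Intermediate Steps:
d(B) = -5 (d(B) = 4 + (-5 - 4) = 4 - 9 = -5)
(-84*27)*((-4*d(-4))*l(-2)) = (-84*27)*(-4*(-5)*1) = -45360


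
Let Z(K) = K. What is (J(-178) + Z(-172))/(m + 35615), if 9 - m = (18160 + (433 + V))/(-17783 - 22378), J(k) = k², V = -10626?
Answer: 1265553432/1430703431 ≈ 0.88457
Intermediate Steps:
m = 369416/40161 (m = 9 - (18160 + (433 - 10626))/(-17783 - 22378) = 9 - (18160 - 10193)/(-40161) = 9 - 7967*(-1)/40161 = 9 - 1*(-7967/40161) = 9 + 7967/40161 = 369416/40161 ≈ 9.1984)
(J(-178) + Z(-172))/(m + 35615) = ((-178)² - 172)/(369416/40161 + 35615) = (31684 - 172)/(1430703431/40161) = 31512*(40161/1430703431) = 1265553432/1430703431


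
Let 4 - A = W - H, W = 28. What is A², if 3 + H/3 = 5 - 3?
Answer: 729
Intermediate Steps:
H = -3 (H = -9 + 3*(5 - 3) = -9 + 3*2 = -9 + 6 = -3)
A = -27 (A = 4 - (28 - 1*(-3)) = 4 - (28 + 3) = 4 - 1*31 = 4 - 31 = -27)
A² = (-27)² = 729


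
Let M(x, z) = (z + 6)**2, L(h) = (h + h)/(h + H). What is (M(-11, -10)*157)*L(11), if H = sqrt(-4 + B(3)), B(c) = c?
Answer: 303952/61 - 27632*I/61 ≈ 4982.8 - 452.98*I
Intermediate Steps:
H = I (H = sqrt(-4 + 3) = sqrt(-1) = I ≈ 1.0*I)
L(h) = 2*h/(I + h) (L(h) = (h + h)/(h + I) = (2*h)/(I + h) = 2*h/(I + h))
M(x, z) = (6 + z)**2
(M(-11, -10)*157)*L(11) = ((6 - 10)**2*157)*(2*11/(I + 11)) = ((-4)**2*157)*(2*11/(11 + I)) = (16*157)*(2*11*((11 - I)/122)) = 2512*(121/61 - 11*I/61) = 303952/61 - 27632*I/61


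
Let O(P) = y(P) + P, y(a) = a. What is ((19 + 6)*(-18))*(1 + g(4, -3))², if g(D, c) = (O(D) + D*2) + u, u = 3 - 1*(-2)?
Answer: -217800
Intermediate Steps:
O(P) = 2*P (O(P) = P + P = 2*P)
u = 5 (u = 3 + 2 = 5)
g(D, c) = 5 + 4*D (g(D, c) = (2*D + D*2) + 5 = (2*D + 2*D) + 5 = 4*D + 5 = 5 + 4*D)
((19 + 6)*(-18))*(1 + g(4, -3))² = ((19 + 6)*(-18))*(1 + (5 + 4*4))² = (25*(-18))*(1 + (5 + 16))² = -450*(1 + 21)² = -450*22² = -450*484 = -217800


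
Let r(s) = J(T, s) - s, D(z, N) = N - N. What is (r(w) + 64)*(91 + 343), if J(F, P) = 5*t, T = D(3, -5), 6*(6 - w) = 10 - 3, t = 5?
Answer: 109585/3 ≈ 36528.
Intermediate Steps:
D(z, N) = 0
w = 29/6 (w = 6 - (10 - 3)/6 = 6 - 1/6*7 = 6 - 7/6 = 29/6 ≈ 4.8333)
T = 0
J(F, P) = 25 (J(F, P) = 5*5 = 25)
r(s) = 25 - s
(r(w) + 64)*(91 + 343) = ((25 - 1*29/6) + 64)*(91 + 343) = ((25 - 29/6) + 64)*434 = (121/6 + 64)*434 = (505/6)*434 = 109585/3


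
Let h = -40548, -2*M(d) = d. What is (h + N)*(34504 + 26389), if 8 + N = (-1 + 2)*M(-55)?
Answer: -4935803901/2 ≈ -2.4679e+9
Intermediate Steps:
M(d) = -d/2
N = 39/2 (N = -8 + (-1 + 2)*(-½*(-55)) = -8 + 1*(55/2) = -8 + 55/2 = 39/2 ≈ 19.500)
(h + N)*(34504 + 26389) = (-40548 + 39/2)*(34504 + 26389) = -81057/2*60893 = -4935803901/2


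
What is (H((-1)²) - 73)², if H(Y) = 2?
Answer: 5041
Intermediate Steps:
(H((-1)²) - 73)² = (2 - 73)² = (-71)² = 5041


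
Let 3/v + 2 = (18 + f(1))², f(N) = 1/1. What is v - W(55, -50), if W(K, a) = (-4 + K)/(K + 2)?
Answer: -6046/6821 ≈ -0.88638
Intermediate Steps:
W(K, a) = (-4 + K)/(2 + K)
f(N) = 1
v = 3/359 (v = 3/(-2 + (18 + 1)²) = 3/(-2 + 19²) = 3/(-2 + 361) = 3/359 ≈ 0.0083565)
v - W(55, -50) = 3/359 - (-4 + 55)/(2 + 55) = 3/359 - 51/57 = 3/359 - 1*17/19 = 3/359 - 17/19 = -6046/6821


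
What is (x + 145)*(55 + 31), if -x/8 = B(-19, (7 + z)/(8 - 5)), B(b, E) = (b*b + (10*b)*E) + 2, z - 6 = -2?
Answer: 726098/3 ≈ 2.4203e+5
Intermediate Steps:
z = 4 (z = 6 - 2 = 4)
B(b, E) = 2 + b² + 10*E*b (B(b, E) = (b² + 10*E*b) + 2 = 2 + b² + 10*E*b)
x = 8008/3 (x = -8*(2 + (-19)² + 10*((7 + 4)/(8 - 5))*(-19)) = -8*(2 + 361 + 10*(11/3)*(-19)) = -8*(2 + 361 - 2090/3) = -8*(-1001/3) = 8008/3 ≈ 2669.3)
(x + 145)*(55 + 31) = (8008/3 + 145)*(55 + 31) = (8443/3)*86 = 726098/3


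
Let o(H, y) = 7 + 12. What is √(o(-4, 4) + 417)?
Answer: 2*√109 ≈ 20.881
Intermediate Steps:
o(H, y) = 19
√(o(-4, 4) + 417) = √(19 + 417) = √436 = 2*√109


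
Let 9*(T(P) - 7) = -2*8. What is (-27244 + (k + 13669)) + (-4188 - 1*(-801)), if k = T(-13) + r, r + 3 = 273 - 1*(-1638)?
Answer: -135439/9 ≈ -15049.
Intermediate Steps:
T(P) = 47/9 (T(P) = 7 + (-2*8)/9 = 7 + (⅑)*(-16) = 7 - 16/9 = 47/9)
r = 1908 (r = -3 + (273 - 1*(-1638)) = -3 + (273 + 1638) = -3 + 1911 = 1908)
k = 17219/9 (k = 47/9 + 1908 = 17219/9 ≈ 1913.2)
(-27244 + (k + 13669)) + (-4188 - 1*(-801)) = (-27244 + (17219/9 + 13669)) + (-4188 - 1*(-801)) = (-27244 + 140240/9) + (-4188 + 801) = -104956/9 - 3387 = -135439/9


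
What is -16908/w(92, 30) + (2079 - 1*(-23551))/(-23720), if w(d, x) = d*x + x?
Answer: -7876091/1102980 ≈ -7.1407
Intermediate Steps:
w(d, x) = x + d*x
-16908/w(92, 30) + (2079 - 1*(-23551))/(-23720) = -16908*1/(30*(1 + 92)) + (2079 - 1*(-23551))/(-23720) = -16908/(30*93) + (2079 + 23551)*(-1/23720) = -16908/2790 + 25630*(-1/23720) = -16908*1/2790 - 2563/2372 = -2818/465 - 2563/2372 = -7876091/1102980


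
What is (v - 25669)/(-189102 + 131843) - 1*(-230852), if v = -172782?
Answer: 13218553119/57259 ≈ 2.3086e+5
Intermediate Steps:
(v - 25669)/(-189102 + 131843) - 1*(-230852) = (-172782 - 25669)/(-189102 + 131843) - 1*(-230852) = -198451/(-57259) + 230852 = -198451*(-1/57259) + 230852 = 198451/57259 + 230852 = 13218553119/57259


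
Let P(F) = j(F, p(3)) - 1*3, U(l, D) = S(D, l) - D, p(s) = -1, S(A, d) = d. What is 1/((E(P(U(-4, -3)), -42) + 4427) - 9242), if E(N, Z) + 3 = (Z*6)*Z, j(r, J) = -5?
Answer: 1/5766 ≈ 0.00017343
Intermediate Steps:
U(l, D) = l - D
P(F) = -8 (P(F) = -5 - 1*3 = -5 - 3 = -8)
E(N, Z) = -3 + 6*Z² (E(N, Z) = -3 + (Z*6)*Z = -3 + (6*Z)*Z = -3 + 6*Z²)
1/((E(P(U(-4, -3)), -42) + 4427) - 9242) = 1/(((-3 + 6*(-42)²) + 4427) - 9242) = 1/(((-3 + 6*1764) + 4427) - 9242) = 1/(((-3 + 10584) + 4427) - 9242) = 1/((10581 + 4427) - 9242) = 1/(15008 - 9242) = 1/5766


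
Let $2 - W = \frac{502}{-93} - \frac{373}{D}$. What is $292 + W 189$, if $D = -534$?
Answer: $\frac{8598019}{5518} \approx 1558.2$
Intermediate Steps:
$W = \frac{36967}{5518}$ ($W = 2 - \left(\frac{502}{-93} - \frac{373}{-534}\right) = 2 - \left(502 \left(- \frac{1}{93}\right) - - \frac{373}{534}\right) = 2 - \left(- \frac{502}{93} + \frac{373}{534}\right) = 2 - - \frac{25931}{5518} = 2 + \frac{25931}{5518} = \frac{36967}{5518} \approx 6.6993$)
$292 + W 189 = 292 + \frac{36967}{5518} \cdot 189 = 292 + \frac{6986763}{5518} = \frac{8598019}{5518}$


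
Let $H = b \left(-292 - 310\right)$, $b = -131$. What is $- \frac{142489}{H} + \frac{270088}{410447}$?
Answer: $- \frac{37184502727}{32368671314} \approx -1.1488$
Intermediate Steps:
$H = 78862$ ($H = - 131 \left(-292 - 310\right) = \left(-131\right) \left(-602\right) = 78862$)
$- \frac{142489}{H} + \frac{270088}{410447} = - \frac{142489}{78862} + \frac{270088}{410447} = - \frac{37184502727}{32368671314}$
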